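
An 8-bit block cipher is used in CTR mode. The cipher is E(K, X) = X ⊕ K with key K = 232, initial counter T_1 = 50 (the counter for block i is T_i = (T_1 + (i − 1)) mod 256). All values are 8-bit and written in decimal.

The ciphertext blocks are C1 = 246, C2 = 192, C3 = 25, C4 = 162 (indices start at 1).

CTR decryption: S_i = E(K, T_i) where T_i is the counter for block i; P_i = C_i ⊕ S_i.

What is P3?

P3 = 197

P3: T = 52, S = E(K, T) = 220; 25 ⊕ 220 = 197.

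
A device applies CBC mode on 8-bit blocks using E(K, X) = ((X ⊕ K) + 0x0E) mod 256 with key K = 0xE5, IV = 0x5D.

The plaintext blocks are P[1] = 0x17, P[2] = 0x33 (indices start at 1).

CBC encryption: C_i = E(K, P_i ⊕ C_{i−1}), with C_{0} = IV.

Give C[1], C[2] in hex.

C[1] = 0xBD, C[2] = 0x79

C[1]: P[1] ⊕ 0x5D = 0x4A; E(K, 0x4A) = 0xBD.
C[2]: P[2] ⊕ 0xBD = 0x8E; E(K, 0x8E) = 0x79.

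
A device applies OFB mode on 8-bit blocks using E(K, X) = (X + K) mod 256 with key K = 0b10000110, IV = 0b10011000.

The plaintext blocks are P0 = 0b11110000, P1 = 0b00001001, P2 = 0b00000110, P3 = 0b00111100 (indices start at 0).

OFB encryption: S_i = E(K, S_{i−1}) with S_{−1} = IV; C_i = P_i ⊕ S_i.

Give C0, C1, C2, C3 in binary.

C0: S = E(K, 0b10011000) = 0b00011110; 0b11110000 ⊕ 0b00011110 = 0b11101110.
C1: S = E(K, 0b00011110) = 0b10100100; 0b00001001 ⊕ 0b10100100 = 0b10101101.
C2: S = E(K, 0b10100100) = 0b00101010; 0b00000110 ⊕ 0b00101010 = 0b00101100.
C3: S = E(K, 0b00101010) = 0b10110000; 0b00111100 ⊕ 0b10110000 = 0b10001100.

C0 = 0b11101110, C1 = 0b10101101, C2 = 0b00101100, C3 = 0b10001100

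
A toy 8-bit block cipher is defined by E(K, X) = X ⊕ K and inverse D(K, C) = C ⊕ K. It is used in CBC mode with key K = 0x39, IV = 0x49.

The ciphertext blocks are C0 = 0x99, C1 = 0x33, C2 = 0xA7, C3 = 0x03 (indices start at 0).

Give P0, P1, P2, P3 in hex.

CBC decryption: P_i = D(K, C_i) ⊕ C_{i−1}, with C_{−1} = IV.
P0: D(K, 0x99) = 0xA0; 0xA0 ⊕ 0x49 = 0xE9.
P1: D(K, 0x33) = 0x0A; 0x0A ⊕ 0x99 = 0x93.
P2: D(K, 0xA7) = 0x9E; 0x9E ⊕ 0x33 = 0xAD.
P3: D(K, 0x03) = 0x3A; 0x3A ⊕ 0xA7 = 0x9D.

P0 = 0xE9, P1 = 0x93, P2 = 0xAD, P3 = 0x9D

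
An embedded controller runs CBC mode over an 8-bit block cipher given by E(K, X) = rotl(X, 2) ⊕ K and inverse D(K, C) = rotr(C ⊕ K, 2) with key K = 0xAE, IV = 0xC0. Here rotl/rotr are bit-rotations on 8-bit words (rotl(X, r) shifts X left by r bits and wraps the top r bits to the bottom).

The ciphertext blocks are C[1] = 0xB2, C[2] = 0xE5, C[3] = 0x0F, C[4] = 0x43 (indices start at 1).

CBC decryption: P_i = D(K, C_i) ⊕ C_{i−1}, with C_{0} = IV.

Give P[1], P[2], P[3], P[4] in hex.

P[1] = 0xC7, P[2] = 0x60, P[3] = 0x8D, P[4] = 0x74

P[1]: D(K, 0xB2) = 0x07; 0x07 ⊕ 0xC0 = 0xC7.
P[2]: D(K, 0xE5) = 0xD2; 0xD2 ⊕ 0xB2 = 0x60.
P[3]: D(K, 0x0F) = 0x68; 0x68 ⊕ 0xE5 = 0x8D.
P[4]: D(K, 0x43) = 0x7B; 0x7B ⊕ 0x0F = 0x74.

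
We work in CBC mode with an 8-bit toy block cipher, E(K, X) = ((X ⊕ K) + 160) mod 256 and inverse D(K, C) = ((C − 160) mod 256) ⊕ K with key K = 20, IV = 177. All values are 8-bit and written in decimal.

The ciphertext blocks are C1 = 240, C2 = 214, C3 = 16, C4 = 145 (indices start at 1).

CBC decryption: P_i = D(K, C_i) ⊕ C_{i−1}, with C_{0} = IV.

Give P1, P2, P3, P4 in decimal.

P1: D(K, 240) = 68; 68 ⊕ 177 = 245.
P2: D(K, 214) = 34; 34 ⊕ 240 = 210.
P3: D(K, 16) = 100; 100 ⊕ 214 = 178.
P4: D(K, 145) = 229; 229 ⊕ 16 = 245.

P1 = 245, P2 = 210, P3 = 178, P4 = 245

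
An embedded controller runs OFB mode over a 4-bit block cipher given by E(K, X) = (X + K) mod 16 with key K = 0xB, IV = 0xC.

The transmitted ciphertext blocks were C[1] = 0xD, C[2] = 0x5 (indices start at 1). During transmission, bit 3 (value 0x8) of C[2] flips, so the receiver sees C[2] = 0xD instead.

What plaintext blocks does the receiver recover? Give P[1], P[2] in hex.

OFB decryption: S_i = E(K, S_{i−1}) with S_{0} = IV; P_i = C_i ⊕ S_i.
Only C[2] changed, to 0xD. In OFB, a change in C_i flips the same bit in P_i only; the keystream is unaffected. Decrypting the received ciphertext:
P[1]: S = E(K, 0xC) = 0x7; 0xD ⊕ 0x7 = 0xA.
P[2]: S = E(K, 0x7) = 0x2; 0xD ⊕ 0x2 = 0xF.
Blocks that differ from the original plaintext: P[2].

P[1] = 0xA, P[2] = 0xF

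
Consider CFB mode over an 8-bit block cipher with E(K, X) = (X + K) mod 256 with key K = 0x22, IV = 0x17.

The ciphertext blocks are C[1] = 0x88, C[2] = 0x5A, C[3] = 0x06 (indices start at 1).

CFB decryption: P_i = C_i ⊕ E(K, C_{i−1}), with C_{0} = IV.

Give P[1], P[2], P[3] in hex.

P[1] = 0xB1, P[2] = 0xF0, P[3] = 0x7A

P[1]: E(K, 0x17) = 0x39; 0x88 ⊕ 0x39 = 0xB1.
P[2]: E(K, 0x88) = 0xAA; 0x5A ⊕ 0xAA = 0xF0.
P[3]: E(K, 0x5A) = 0x7C; 0x06 ⊕ 0x7C = 0x7A.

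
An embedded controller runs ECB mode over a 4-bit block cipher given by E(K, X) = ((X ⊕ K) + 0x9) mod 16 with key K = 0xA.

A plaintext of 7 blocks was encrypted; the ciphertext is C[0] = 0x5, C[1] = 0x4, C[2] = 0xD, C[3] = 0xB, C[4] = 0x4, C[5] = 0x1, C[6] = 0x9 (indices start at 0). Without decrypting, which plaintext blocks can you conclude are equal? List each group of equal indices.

P[1] = P[4]

ECB encrypts each block independently with the same key, so equal ciphertext blocks imply equal plaintext blocks.
C[1] = C[4] = 0x4, so P[1] = P[4].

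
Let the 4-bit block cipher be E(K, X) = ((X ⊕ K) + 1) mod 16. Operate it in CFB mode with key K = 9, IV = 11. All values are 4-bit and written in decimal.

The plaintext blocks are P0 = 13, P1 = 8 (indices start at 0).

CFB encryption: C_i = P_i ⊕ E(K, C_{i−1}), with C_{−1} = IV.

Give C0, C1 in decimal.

C0 = 14, C1 = 0

C0: E(K, 11) = 3; 13 ⊕ 3 = 14.
C1: E(K, 14) = 8; 8 ⊕ 8 = 0.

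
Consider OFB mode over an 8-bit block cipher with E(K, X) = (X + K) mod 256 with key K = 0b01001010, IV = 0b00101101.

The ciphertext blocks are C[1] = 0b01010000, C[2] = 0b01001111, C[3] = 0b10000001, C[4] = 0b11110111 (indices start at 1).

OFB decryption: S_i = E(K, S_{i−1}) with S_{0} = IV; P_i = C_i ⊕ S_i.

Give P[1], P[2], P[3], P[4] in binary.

P[1] = 0b00100111, P[2] = 0b10001110, P[3] = 0b10001010, P[4] = 0b10100010

P[1]: S = E(K, 0b00101101) = 0b01110111; 0b01010000 ⊕ 0b01110111 = 0b00100111.
P[2]: S = E(K, 0b01110111) = 0b11000001; 0b01001111 ⊕ 0b11000001 = 0b10001110.
P[3]: S = E(K, 0b11000001) = 0b00001011; 0b10000001 ⊕ 0b00001011 = 0b10001010.
P[4]: S = E(K, 0b00001011) = 0b01010101; 0b11110111 ⊕ 0b01010101 = 0b10100010.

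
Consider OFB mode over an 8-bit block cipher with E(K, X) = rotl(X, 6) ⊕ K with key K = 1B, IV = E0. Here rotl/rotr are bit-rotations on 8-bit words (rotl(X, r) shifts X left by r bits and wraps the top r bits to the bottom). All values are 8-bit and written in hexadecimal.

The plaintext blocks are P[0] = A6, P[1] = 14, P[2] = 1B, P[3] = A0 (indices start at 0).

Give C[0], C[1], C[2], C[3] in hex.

C[0] = 85, C[1] = C7, C[2] = F4, C[3] = 40

OFB encryption: S_i = E(K, S_{i−1}) with S_{−1} = IV; C_i = P_i ⊕ S_i.
C[0]: S = E(K, E0) = 23; A6 ⊕ 23 = 85.
C[1]: S = E(K, 23) = D3; 14 ⊕ D3 = C7.
C[2]: S = E(K, D3) = EF; 1B ⊕ EF = F4.
C[3]: S = E(K, EF) = E0; A0 ⊕ E0 = 40.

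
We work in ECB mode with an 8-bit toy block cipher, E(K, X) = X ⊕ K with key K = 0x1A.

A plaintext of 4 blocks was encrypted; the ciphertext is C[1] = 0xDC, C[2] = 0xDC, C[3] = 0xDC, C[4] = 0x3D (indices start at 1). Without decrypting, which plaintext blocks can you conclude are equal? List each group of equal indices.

ECB encrypts each block independently with the same key, so equal ciphertext blocks imply equal plaintext blocks.
C[1] = C[2] = C[3] = 0xDC, so P[1] = P[2] = P[3].

P[1] = P[2] = P[3]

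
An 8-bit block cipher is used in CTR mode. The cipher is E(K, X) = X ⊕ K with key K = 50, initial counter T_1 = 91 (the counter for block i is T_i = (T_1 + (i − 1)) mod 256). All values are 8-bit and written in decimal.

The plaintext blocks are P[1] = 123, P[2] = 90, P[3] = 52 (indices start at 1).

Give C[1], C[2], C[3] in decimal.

C[1] = 18, C[2] = 52, C[3] = 91

CTR encryption: S_i = E(K, T_i) where T_i is the counter for block i; C_i = P_i ⊕ S_i.
C[1]: T = 91, S = E(K, T) = 105; 123 ⊕ 105 = 18.
C[2]: T = 92, S = E(K, T) = 110; 90 ⊕ 110 = 52.
C[3]: T = 93, S = E(K, T) = 111; 52 ⊕ 111 = 91.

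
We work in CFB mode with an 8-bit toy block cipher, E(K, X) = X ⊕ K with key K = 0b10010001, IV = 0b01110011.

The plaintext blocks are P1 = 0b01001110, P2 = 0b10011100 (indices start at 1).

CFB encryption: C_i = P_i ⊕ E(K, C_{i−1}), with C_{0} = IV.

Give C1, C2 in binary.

C1 = 0b10101100, C2 = 0b10100001

C1: E(K, 0b01110011) = 0b11100010; 0b01001110 ⊕ 0b11100010 = 0b10101100.
C2: E(K, 0b10101100) = 0b00111101; 0b10011100 ⊕ 0b00111101 = 0b10100001.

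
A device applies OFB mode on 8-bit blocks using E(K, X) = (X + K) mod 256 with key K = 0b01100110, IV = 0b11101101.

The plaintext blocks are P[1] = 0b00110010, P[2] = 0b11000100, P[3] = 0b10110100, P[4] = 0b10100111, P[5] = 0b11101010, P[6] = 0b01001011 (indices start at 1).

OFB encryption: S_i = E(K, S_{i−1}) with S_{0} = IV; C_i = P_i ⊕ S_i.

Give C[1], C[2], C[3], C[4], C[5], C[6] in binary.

C[1] = 0b01100001, C[2] = 0b01111101, C[3] = 0b10101011, C[4] = 0b00100010, C[5] = 0b00000001, C[6] = 0b00011010

C[1]: S = E(K, 0b11101101) = 0b01010011; 0b00110010 ⊕ 0b01010011 = 0b01100001.
C[2]: S = E(K, 0b01010011) = 0b10111001; 0b11000100 ⊕ 0b10111001 = 0b01111101.
C[3]: S = E(K, 0b10111001) = 0b00011111; 0b10110100 ⊕ 0b00011111 = 0b10101011.
C[4]: S = E(K, 0b00011111) = 0b10000101; 0b10100111 ⊕ 0b10000101 = 0b00100010.
C[5]: S = E(K, 0b10000101) = 0b11101011; 0b11101010 ⊕ 0b11101011 = 0b00000001.
C[6]: S = E(K, 0b11101011) = 0b01010001; 0b01001011 ⊕ 0b01010001 = 0b00011010.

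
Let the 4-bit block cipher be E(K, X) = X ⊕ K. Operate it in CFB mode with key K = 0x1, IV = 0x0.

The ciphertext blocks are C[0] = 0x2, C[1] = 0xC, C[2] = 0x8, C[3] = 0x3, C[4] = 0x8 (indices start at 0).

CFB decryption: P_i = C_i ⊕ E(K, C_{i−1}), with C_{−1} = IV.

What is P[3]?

P[3] = 0xA

P[3]: E(K, 0x8) = 0x9; 0x3 ⊕ 0x9 = 0xA.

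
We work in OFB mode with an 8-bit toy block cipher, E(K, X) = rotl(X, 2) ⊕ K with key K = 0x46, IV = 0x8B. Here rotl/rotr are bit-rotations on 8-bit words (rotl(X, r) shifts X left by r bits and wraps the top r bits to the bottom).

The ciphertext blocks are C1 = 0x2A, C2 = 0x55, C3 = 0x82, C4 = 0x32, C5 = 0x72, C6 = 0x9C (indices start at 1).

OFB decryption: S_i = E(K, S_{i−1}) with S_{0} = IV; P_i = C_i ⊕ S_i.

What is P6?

P6 = 0xD1

P1: S = E(K, 0x8B) = 0x68; 0x2A ⊕ 0x68 = 0x42.
P2: S = E(K, 0x68) = 0xE7; 0x55 ⊕ 0xE7 = 0xB2.
P3: S = E(K, 0xE7) = 0xD9; 0x82 ⊕ 0xD9 = 0x5B.
P4: S = E(K, 0xD9) = 0x21; 0x32 ⊕ 0x21 = 0x13.
P5: S = E(K, 0x21) = 0xC2; 0x72 ⊕ 0xC2 = 0xB0.
P6: S = E(K, 0xC2) = 0x4D; 0x9C ⊕ 0x4D = 0xD1.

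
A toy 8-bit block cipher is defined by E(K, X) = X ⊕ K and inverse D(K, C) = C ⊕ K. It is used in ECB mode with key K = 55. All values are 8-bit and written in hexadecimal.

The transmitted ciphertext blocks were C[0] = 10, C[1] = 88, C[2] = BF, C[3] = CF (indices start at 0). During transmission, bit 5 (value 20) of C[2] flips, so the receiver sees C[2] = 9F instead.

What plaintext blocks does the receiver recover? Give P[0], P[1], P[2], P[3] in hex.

P[0] = 45, P[1] = DD, P[2] = CA, P[3] = 9A

ECB decryption: P_i = D(K, C_i).
Only C[2] changed, to 9F. In ECB, a change in C_i affects only P_i. Decrypting the received ciphertext:
P[0]: D(K, 10) = 45.
P[1]: D(K, 88) = DD.
P[2]: D(K, 9F) = CA.
P[3]: D(K, CF) = 9A.
Blocks that differ from the original plaintext: P[2].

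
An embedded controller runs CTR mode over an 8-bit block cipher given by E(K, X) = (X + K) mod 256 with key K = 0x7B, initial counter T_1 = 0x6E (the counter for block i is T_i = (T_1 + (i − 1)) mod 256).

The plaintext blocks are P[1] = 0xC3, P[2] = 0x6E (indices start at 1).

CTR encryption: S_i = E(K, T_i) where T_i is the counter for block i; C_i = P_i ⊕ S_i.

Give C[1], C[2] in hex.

C[1] = 0x2A, C[2] = 0x84

C[1]: T = 0x6E, S = E(K, T) = 0xE9; 0xC3 ⊕ 0xE9 = 0x2A.
C[2]: T = 0x6F, S = E(K, T) = 0xEA; 0x6E ⊕ 0xEA = 0x84.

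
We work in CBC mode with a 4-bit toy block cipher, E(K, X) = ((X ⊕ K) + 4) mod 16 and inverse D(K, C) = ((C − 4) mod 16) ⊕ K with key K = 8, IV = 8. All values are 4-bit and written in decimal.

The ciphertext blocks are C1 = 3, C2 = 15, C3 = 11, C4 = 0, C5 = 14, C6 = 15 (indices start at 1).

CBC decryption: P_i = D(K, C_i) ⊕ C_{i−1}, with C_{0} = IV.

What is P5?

P5 = 2

P5: D(K, 14) = 2; 2 ⊕ 0 = 2.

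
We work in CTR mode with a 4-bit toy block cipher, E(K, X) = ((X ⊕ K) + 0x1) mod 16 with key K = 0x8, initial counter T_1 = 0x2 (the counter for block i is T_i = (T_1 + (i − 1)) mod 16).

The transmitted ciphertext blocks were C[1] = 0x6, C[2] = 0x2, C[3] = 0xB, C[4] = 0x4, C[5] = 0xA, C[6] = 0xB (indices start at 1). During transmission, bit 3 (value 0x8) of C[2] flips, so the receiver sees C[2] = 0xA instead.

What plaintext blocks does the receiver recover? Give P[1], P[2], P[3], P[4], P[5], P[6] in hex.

CTR decryption: S_i = E(K, T_i) where T_i is the counter for block i; P_i = C_i ⊕ S_i.
Only C[2] changed, to 0xA. In CTR, a change in C_i flips the same bit in P_i only; the keystream is unaffected. Decrypting the received ciphertext:
P[1]: T = 0x2, S = E(K, T) = 0xB; 0x6 ⊕ 0xB = 0xD.
P[2]: T = 0x3, S = E(K, T) = 0xC; 0xA ⊕ 0xC = 0x6.
P[3]: T = 0x4, S = E(K, T) = 0xD; 0xB ⊕ 0xD = 0x6.
P[4]: T = 0x5, S = E(K, T) = 0xE; 0x4 ⊕ 0xE = 0xA.
P[5]: T = 0x6, S = E(K, T) = 0xF; 0xA ⊕ 0xF = 0x5.
P[6]: T = 0x7, S = E(K, T) = 0x0; 0xB ⊕ 0x0 = 0xB.
Blocks that differ from the original plaintext: P[2].

P[1] = 0xD, P[2] = 0x6, P[3] = 0x6, P[4] = 0xA, P[5] = 0x5, P[6] = 0xB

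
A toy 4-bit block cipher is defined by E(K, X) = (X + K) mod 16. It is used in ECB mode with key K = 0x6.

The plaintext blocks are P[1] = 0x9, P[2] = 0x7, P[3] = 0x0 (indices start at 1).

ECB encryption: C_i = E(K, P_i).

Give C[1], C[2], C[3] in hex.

C[1]: E(K, 0x9) = 0xF.
C[2]: E(K, 0x7) = 0xD.
C[3]: E(K, 0x0) = 0x6.

C[1] = 0xF, C[2] = 0xD, C[3] = 0x6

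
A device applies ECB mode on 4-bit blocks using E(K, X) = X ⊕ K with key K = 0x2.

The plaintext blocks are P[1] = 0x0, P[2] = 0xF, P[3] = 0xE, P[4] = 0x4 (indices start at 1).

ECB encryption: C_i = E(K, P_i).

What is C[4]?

C[4] = 0x6

C[4]: E(K, 0x4) = 0x6.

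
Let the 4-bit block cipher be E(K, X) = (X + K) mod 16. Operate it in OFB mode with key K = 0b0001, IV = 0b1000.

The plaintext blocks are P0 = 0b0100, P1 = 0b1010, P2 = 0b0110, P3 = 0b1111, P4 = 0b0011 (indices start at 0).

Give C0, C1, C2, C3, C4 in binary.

C0 = 0b1101, C1 = 0b0000, C2 = 0b1101, C3 = 0b0011, C4 = 0b1110

OFB encryption: S_i = E(K, S_{i−1}) with S_{−1} = IV; C_i = P_i ⊕ S_i.
C0: S = E(K, 0b1000) = 0b1001; 0b0100 ⊕ 0b1001 = 0b1101.
C1: S = E(K, 0b1001) = 0b1010; 0b1010 ⊕ 0b1010 = 0b0000.
C2: S = E(K, 0b1010) = 0b1011; 0b0110 ⊕ 0b1011 = 0b1101.
C3: S = E(K, 0b1011) = 0b1100; 0b1111 ⊕ 0b1100 = 0b0011.
C4: S = E(K, 0b1100) = 0b1101; 0b0011 ⊕ 0b1101 = 0b1110.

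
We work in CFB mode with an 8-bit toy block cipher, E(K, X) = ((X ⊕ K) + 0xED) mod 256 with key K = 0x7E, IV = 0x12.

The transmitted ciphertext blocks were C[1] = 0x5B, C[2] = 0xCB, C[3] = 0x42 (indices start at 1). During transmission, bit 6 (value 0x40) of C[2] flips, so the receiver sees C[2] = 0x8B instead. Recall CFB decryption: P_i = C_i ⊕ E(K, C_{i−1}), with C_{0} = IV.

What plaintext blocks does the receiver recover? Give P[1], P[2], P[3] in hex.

P[1] = 0x02, P[2] = 0x99, P[3] = 0xA0

Only C[2] changed, to 0x8B. In CFB, a change in C_i flips the same bit in P_i and garbles P_{i+1}. Decrypting the received ciphertext:
P[1]: E(K, 0x12) = 0x59; 0x5B ⊕ 0x59 = 0x02.
P[2]: E(K, 0x5B) = 0x12; 0x8B ⊕ 0x12 = 0x99.
P[3]: E(K, 0x8B) = 0xE2; 0x42 ⊕ 0xE2 = 0xA0.
Blocks that differ from the original plaintext: P[2], P[3].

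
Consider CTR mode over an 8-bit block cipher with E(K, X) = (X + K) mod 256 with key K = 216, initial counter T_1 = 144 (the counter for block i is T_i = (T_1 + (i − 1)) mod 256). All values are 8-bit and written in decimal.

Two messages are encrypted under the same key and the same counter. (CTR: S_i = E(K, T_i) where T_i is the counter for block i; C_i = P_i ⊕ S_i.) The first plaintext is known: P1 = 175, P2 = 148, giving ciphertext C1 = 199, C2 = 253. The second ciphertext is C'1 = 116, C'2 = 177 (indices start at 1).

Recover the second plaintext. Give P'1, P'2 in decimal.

P'1 = 28, P'2 = 216

In CTR with a reused counter, both messages share the same keystream S_i, so C_i ⊕ C'_i = P_i ⊕ P'_i and thus P'_i = P_i ⊕ C_i ⊕ C'_i.
P'1: 175 ⊕ 199 ⊕ 116 = 28.
P'2: 148 ⊕ 253 ⊕ 177 = 216.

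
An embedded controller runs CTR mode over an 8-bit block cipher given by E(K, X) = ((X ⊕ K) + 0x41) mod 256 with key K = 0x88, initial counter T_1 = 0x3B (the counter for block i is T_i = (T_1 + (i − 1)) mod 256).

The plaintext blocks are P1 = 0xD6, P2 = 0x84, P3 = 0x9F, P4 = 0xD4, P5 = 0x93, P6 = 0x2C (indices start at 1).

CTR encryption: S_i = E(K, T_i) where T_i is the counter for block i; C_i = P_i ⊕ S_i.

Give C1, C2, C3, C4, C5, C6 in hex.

C1 = 0x22, C2 = 0x71, C3 = 0x69, C4 = 0x23, C5 = 0x6B, C6 = 0x25

C1: T = 0x3B, S = E(K, T) = 0xF4; 0xD6 ⊕ 0xF4 = 0x22.
C2: T = 0x3C, S = E(K, T) = 0xF5; 0x84 ⊕ 0xF5 = 0x71.
C3: T = 0x3D, S = E(K, T) = 0xF6; 0x9F ⊕ 0xF6 = 0x69.
C4: T = 0x3E, S = E(K, T) = 0xF7; 0xD4 ⊕ 0xF7 = 0x23.
C5: T = 0x3F, S = E(K, T) = 0xF8; 0x93 ⊕ 0xF8 = 0x6B.
C6: T = 0x40, S = E(K, T) = 0x09; 0x2C ⊕ 0x09 = 0x25.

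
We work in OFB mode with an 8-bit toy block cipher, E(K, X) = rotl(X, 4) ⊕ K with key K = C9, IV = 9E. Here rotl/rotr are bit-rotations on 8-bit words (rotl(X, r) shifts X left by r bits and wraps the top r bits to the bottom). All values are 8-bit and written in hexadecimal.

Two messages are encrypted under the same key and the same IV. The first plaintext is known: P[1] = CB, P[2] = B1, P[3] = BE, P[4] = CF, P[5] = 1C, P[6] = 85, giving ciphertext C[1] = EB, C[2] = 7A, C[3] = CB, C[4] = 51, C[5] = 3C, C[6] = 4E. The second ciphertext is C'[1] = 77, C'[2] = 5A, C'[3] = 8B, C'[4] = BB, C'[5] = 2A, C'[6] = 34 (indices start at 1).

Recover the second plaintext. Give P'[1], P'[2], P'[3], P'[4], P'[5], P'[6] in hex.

In OFB with a reused IV, both messages share the same keystream S_i, so C_i ⊕ C'_i = P_i ⊕ P'_i and thus P'_i = P_i ⊕ C_i ⊕ C'_i.
P'[1]: CB ⊕ EB ⊕ 77 = 57.
P'[2]: B1 ⊕ 7A ⊕ 5A = 91.
P'[3]: BE ⊕ CB ⊕ 8B = FE.
P'[4]: CF ⊕ 51 ⊕ BB = 25.
P'[5]: 1C ⊕ 3C ⊕ 2A = 0A.
P'[6]: 85 ⊕ 4E ⊕ 34 = FF.

P'[1] = 57, P'[2] = 91, P'[3] = FE, P'[4] = 25, P'[5] = 0A, P'[6] = FF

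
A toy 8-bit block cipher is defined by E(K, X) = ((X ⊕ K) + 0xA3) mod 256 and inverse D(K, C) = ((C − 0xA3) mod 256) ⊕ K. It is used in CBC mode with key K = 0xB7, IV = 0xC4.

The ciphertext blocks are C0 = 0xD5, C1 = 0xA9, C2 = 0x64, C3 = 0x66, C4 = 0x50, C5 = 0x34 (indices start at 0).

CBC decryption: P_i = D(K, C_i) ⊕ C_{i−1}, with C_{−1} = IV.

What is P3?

P3: D(K, 0x66) = 0x74; 0x74 ⊕ 0x64 = 0x10.

P3 = 0x10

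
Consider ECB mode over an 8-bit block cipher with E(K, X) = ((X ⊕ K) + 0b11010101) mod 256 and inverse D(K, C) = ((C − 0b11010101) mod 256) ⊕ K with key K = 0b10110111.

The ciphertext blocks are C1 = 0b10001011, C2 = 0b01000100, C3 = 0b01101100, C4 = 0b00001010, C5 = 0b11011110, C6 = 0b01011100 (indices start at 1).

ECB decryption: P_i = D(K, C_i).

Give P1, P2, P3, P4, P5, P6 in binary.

P1 = 0b00000001, P2 = 0b11011000, P3 = 0b00100000, P4 = 0b10000010, P5 = 0b10111110, P6 = 0b00110000

P1: D(K, 0b10001011) = 0b00000001.
P2: D(K, 0b01000100) = 0b11011000.
P3: D(K, 0b01101100) = 0b00100000.
P4: D(K, 0b00001010) = 0b10000010.
P5: D(K, 0b11011110) = 0b10111110.
P6: D(K, 0b01011100) = 0b00110000.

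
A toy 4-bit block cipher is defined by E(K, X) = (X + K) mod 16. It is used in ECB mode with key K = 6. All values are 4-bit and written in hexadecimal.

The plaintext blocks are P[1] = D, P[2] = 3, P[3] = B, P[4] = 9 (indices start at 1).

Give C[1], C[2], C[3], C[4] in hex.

ECB encryption: C_i = E(K, P_i).
C[1]: E(K, D) = 3.
C[2]: E(K, 3) = 9.
C[3]: E(K, B) = 1.
C[4]: E(K, 9) = F.

C[1] = 3, C[2] = 9, C[3] = 1, C[4] = F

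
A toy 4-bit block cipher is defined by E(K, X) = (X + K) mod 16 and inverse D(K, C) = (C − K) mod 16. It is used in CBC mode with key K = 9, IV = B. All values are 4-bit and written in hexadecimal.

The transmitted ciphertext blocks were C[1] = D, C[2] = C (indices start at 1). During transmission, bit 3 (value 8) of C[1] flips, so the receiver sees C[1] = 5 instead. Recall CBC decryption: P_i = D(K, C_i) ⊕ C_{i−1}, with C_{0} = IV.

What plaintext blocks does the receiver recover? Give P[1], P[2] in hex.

P[1] = 7, P[2] = 6

Only C[1] changed, to 5. In CBC, a change in C_i garbles P_i and flips the same bit in P_{i+1}. Decrypting the received ciphertext:
P[1]: D(K, 5) = C; C ⊕ B = 7.
P[2]: D(K, C) = 3; 3 ⊕ 5 = 6.
Blocks that differ from the original plaintext: P[1], P[2].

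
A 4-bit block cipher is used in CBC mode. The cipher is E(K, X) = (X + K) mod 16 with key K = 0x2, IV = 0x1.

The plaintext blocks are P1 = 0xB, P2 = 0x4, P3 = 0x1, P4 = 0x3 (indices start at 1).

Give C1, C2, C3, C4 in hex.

CBC encryption: C_i = E(K, P_i ⊕ C_{i−1}), with C_{0} = IV.
C1: P1 ⊕ 0x1 = 0xA; E(K, 0xA) = 0xC.
C2: P2 ⊕ 0xC = 0x8; E(K, 0x8) = 0xA.
C3: P3 ⊕ 0xA = 0xB; E(K, 0xB) = 0xD.
C4: P4 ⊕ 0xD = 0xE; E(K, 0xE) = 0x0.

C1 = 0xC, C2 = 0xA, C3 = 0xD, C4 = 0x0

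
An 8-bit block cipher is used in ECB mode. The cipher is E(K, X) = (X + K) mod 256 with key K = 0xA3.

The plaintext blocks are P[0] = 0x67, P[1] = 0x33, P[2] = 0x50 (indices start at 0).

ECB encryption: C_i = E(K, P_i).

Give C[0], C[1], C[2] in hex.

C[0]: E(K, 0x67) = 0x0A.
C[1]: E(K, 0x33) = 0xD6.
C[2]: E(K, 0x50) = 0xF3.

C[0] = 0x0A, C[1] = 0xD6, C[2] = 0xF3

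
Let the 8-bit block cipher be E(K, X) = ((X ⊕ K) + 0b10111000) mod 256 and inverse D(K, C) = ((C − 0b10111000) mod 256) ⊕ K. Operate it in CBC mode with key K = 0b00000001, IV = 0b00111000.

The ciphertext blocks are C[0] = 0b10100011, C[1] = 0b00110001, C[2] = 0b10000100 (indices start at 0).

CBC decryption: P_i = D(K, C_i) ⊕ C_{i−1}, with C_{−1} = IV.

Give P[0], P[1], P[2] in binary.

P[0]: D(K, 0b10100011) = 0b11101010; 0b11101010 ⊕ 0b00111000 = 0b11010010.
P[1]: D(K, 0b00110001) = 0b01111000; 0b01111000 ⊕ 0b10100011 = 0b11011011.
P[2]: D(K, 0b10000100) = 0b11001101; 0b11001101 ⊕ 0b00110001 = 0b11111100.

P[0] = 0b11010010, P[1] = 0b11011011, P[2] = 0b11111100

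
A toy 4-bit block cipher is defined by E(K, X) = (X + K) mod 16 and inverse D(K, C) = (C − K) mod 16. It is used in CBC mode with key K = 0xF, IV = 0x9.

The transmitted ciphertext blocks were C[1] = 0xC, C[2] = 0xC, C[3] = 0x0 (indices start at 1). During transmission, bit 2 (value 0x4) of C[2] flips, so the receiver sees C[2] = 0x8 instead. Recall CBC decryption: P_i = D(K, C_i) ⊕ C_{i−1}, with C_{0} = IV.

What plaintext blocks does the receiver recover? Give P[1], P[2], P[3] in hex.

Only C[2] changed, to 0x8. In CBC, a change in C_i garbles P_i and flips the same bit in P_{i+1}. Decrypting the received ciphertext:
P[1]: D(K, 0xC) = 0xD; 0xD ⊕ 0x9 = 0x4.
P[2]: D(K, 0x8) = 0x9; 0x9 ⊕ 0xC = 0x5.
P[3]: D(K, 0x0) = 0x1; 0x1 ⊕ 0x8 = 0x9.
Blocks that differ from the original plaintext: P[2], P[3].

P[1] = 0x4, P[2] = 0x5, P[3] = 0x9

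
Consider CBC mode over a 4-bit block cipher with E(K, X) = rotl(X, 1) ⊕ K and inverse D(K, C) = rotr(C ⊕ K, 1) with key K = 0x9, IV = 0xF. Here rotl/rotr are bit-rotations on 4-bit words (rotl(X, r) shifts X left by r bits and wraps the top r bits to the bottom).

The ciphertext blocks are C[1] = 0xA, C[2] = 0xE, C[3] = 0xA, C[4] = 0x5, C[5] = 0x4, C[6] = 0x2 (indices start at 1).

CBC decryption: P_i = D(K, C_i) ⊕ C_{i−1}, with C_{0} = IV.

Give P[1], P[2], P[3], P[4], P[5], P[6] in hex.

P[1]: D(K, 0xA) = 0x9; 0x9 ⊕ 0xF = 0x6.
P[2]: D(K, 0xE) = 0xB; 0xB ⊕ 0xA = 0x1.
P[3]: D(K, 0xA) = 0x9; 0x9 ⊕ 0xE = 0x7.
P[4]: D(K, 0x5) = 0x6; 0x6 ⊕ 0xA = 0xC.
P[5]: D(K, 0x4) = 0xE; 0xE ⊕ 0x5 = 0xB.
P[6]: D(K, 0x2) = 0xD; 0xD ⊕ 0x4 = 0x9.

P[1] = 0x6, P[2] = 0x1, P[3] = 0x7, P[4] = 0xC, P[5] = 0xB, P[6] = 0x9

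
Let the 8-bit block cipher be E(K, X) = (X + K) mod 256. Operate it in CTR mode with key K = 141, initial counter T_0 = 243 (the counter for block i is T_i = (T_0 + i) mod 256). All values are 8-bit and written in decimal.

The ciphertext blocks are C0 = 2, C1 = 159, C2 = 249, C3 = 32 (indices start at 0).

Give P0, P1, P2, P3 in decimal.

CTR decryption: S_i = E(K, T_i) where T_i is the counter for block i; P_i = C_i ⊕ S_i.
P0: T = 243, S = E(K, T) = 128; 2 ⊕ 128 = 130.
P1: T = 244, S = E(K, T) = 129; 159 ⊕ 129 = 30.
P2: T = 245, S = E(K, T) = 130; 249 ⊕ 130 = 123.
P3: T = 246, S = E(K, T) = 131; 32 ⊕ 131 = 163.

P0 = 130, P1 = 30, P2 = 123, P3 = 163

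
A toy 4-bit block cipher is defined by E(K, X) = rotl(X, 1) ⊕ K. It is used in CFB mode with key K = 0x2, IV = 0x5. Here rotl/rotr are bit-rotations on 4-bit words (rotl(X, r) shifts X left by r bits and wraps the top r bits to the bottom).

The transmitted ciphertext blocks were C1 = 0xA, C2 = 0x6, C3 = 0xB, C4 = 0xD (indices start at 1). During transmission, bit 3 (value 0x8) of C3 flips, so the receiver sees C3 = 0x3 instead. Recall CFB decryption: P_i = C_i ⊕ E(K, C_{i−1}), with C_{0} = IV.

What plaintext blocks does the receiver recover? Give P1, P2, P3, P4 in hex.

Only C3 changed, to 0x3. In CFB, a change in C_i flips the same bit in P_i and garbles P_{i+1}. Decrypting the received ciphertext:
P1: E(K, 0x5) = 0x8; 0xA ⊕ 0x8 = 0x2.
P2: E(K, 0xA) = 0x7; 0x6 ⊕ 0x7 = 0x1.
P3: E(K, 0x6) = 0xE; 0x3 ⊕ 0xE = 0xD.
P4: E(K, 0x3) = 0x4; 0xD ⊕ 0x4 = 0x9.
Blocks that differ from the original plaintext: P3, P4.

P1 = 0x2, P2 = 0x1, P3 = 0xD, P4 = 0x9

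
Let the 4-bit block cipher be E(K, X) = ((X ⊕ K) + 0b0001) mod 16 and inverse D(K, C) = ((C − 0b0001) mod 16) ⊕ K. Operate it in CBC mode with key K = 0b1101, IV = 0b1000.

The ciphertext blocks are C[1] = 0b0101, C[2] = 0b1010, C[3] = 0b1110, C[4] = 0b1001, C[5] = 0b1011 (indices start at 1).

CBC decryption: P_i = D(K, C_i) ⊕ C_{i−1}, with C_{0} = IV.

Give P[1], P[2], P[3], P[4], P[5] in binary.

P[1]: D(K, 0b0101) = 0b1001; 0b1001 ⊕ 0b1000 = 0b0001.
P[2]: D(K, 0b1010) = 0b0100; 0b0100 ⊕ 0b0101 = 0b0001.
P[3]: D(K, 0b1110) = 0b0000; 0b0000 ⊕ 0b1010 = 0b1010.
P[4]: D(K, 0b1001) = 0b0101; 0b0101 ⊕ 0b1110 = 0b1011.
P[5]: D(K, 0b1011) = 0b0111; 0b0111 ⊕ 0b1001 = 0b1110.

P[1] = 0b0001, P[2] = 0b0001, P[3] = 0b1010, P[4] = 0b1011, P[5] = 0b1110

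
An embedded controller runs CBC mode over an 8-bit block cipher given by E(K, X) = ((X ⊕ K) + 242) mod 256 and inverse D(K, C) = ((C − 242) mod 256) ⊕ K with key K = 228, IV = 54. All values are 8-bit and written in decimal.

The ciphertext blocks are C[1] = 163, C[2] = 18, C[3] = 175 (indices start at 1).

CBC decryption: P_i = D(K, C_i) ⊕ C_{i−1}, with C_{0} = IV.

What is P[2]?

P[2]: D(K, 18) = 196; 196 ⊕ 163 = 103.

P[2] = 103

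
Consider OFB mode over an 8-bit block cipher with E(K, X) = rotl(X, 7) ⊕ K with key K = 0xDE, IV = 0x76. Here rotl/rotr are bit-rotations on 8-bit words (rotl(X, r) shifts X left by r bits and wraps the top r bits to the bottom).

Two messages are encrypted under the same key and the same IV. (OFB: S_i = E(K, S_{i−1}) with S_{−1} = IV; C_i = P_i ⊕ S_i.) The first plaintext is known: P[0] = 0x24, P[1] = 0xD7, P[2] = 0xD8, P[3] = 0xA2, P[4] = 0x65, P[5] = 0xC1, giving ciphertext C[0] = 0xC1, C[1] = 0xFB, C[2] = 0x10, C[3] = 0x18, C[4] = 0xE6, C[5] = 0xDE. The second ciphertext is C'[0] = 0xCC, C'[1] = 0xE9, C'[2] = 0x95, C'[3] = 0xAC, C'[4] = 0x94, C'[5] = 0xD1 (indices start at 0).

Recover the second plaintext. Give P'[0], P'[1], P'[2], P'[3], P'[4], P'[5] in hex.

P'[0] = 0x29, P'[1] = 0xC5, P'[2] = 0x5D, P'[3] = 0x16, P'[4] = 0x17, P'[5] = 0xCE

In OFB with a reused IV, both messages share the same keystream S_i, so C_i ⊕ C'_i = P_i ⊕ P'_i and thus P'_i = P_i ⊕ C_i ⊕ C'_i.
P'[0]: 0x24 ⊕ 0xC1 ⊕ 0xCC = 0x29.
P'[1]: 0xD7 ⊕ 0xFB ⊕ 0xE9 = 0xC5.
P'[2]: 0xD8 ⊕ 0x10 ⊕ 0x95 = 0x5D.
P'[3]: 0xA2 ⊕ 0x18 ⊕ 0xAC = 0x16.
P'[4]: 0x65 ⊕ 0xE6 ⊕ 0x94 = 0x17.
P'[5]: 0xC1 ⊕ 0xDE ⊕ 0xD1 = 0xCE.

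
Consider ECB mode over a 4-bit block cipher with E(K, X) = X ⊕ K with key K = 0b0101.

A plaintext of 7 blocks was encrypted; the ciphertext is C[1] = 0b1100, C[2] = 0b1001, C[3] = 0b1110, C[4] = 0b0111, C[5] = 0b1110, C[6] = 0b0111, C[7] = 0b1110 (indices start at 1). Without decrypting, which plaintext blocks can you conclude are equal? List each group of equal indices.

ECB encrypts each block independently with the same key, so equal ciphertext blocks imply equal plaintext blocks.
C[3] = C[5] = C[7] = 0b1110, so P[3] = P[5] = P[7].
C[4] = C[6] = 0b0111, so P[4] = P[6].

P[3] = P[5] = P[7]; P[4] = P[6]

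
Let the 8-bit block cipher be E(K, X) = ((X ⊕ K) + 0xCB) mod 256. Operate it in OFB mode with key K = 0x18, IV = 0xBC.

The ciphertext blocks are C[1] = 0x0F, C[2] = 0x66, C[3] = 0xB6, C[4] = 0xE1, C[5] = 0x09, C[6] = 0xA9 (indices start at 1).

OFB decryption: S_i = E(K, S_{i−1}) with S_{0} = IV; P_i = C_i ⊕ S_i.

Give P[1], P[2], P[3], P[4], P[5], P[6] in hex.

P[1] = 0x60, P[2] = 0x24, P[3] = 0x93, P[4] = 0xE9, P[5] = 0xD2, P[6] = 0x27

P[1]: S = E(K, 0xBC) = 0x6F; 0x0F ⊕ 0x6F = 0x60.
P[2]: S = E(K, 0x6F) = 0x42; 0x66 ⊕ 0x42 = 0x24.
P[3]: S = E(K, 0x42) = 0x25; 0xB6 ⊕ 0x25 = 0x93.
P[4]: S = E(K, 0x25) = 0x08; 0xE1 ⊕ 0x08 = 0xE9.
P[5]: S = E(K, 0x08) = 0xDB; 0x09 ⊕ 0xDB = 0xD2.
P[6]: S = E(K, 0xDB) = 0x8E; 0xA9 ⊕ 0x8E = 0x27.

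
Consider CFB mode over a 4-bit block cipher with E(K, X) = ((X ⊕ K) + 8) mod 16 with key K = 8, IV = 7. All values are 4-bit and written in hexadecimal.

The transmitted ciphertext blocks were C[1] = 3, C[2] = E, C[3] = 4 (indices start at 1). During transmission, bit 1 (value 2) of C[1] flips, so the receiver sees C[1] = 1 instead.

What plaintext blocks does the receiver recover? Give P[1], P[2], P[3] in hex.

P[1] = 6, P[2] = F, P[3] = A

CFB decryption: P_i = C_i ⊕ E(K, C_{i−1}), with C_{0} = IV.
Only C[1] changed, to 1. In CFB, a change in C_i flips the same bit in P_i and garbles P_{i+1}. Decrypting the received ciphertext:
P[1]: E(K, 7) = 7; 1 ⊕ 7 = 6.
P[2]: E(K, 1) = 1; E ⊕ 1 = F.
P[3]: E(K, E) = E; 4 ⊕ E = A.
Blocks that differ from the original plaintext: P[1], P[2].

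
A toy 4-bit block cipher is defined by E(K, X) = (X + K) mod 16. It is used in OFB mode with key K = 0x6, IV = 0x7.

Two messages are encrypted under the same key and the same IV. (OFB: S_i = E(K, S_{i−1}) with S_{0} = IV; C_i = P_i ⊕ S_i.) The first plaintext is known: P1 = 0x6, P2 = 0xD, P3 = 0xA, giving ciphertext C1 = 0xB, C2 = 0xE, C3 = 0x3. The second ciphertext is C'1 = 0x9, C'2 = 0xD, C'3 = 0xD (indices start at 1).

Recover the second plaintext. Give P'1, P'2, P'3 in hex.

P'1 = 0x4, P'2 = 0xE, P'3 = 0x4

In OFB with a reused IV, both messages share the same keystream S_i, so C_i ⊕ C'_i = P_i ⊕ P'_i and thus P'_i = P_i ⊕ C_i ⊕ C'_i.
P'1: 0x6 ⊕ 0xB ⊕ 0x9 = 0x4.
P'2: 0xD ⊕ 0xE ⊕ 0xD = 0xE.
P'3: 0xA ⊕ 0x3 ⊕ 0xD = 0x4.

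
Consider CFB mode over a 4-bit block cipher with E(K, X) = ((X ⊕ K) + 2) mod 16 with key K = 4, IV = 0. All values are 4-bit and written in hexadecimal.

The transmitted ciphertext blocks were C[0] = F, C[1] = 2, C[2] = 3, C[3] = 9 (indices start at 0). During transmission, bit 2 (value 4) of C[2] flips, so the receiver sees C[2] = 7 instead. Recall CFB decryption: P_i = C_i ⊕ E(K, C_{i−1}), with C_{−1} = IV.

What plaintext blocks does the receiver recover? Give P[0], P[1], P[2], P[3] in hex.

Only C[2] changed, to 7. In CFB, a change in C_i flips the same bit in P_i and garbles P_{i+1}. Decrypting the received ciphertext:
P[0]: E(K, 0) = 6; F ⊕ 6 = 9.
P[1]: E(K, F) = D; 2 ⊕ D = F.
P[2]: E(K, 2) = 8; 7 ⊕ 8 = F.
P[3]: E(K, 7) = 5; 9 ⊕ 5 = C.
Blocks that differ from the original plaintext: P[2], P[3].

P[0] = 9, P[1] = F, P[2] = F, P[3] = C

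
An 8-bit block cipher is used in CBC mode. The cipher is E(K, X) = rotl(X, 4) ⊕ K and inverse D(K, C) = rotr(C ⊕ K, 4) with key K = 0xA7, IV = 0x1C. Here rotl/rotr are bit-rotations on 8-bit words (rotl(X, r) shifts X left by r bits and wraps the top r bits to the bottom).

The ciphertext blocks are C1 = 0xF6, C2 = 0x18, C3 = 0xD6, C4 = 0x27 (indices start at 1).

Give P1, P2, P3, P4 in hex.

CBC decryption: P_i = D(K, C_i) ⊕ C_{i−1}, with C_{0} = IV.
P1: D(K, 0xF6) = 0x15; 0x15 ⊕ 0x1C = 0x09.
P2: D(K, 0x18) = 0xFB; 0xFB ⊕ 0xF6 = 0x0D.
P3: D(K, 0xD6) = 0x17; 0x17 ⊕ 0x18 = 0x0F.
P4: D(K, 0x27) = 0x08; 0x08 ⊕ 0xD6 = 0xDE.

P1 = 0x09, P2 = 0x0D, P3 = 0x0F, P4 = 0xDE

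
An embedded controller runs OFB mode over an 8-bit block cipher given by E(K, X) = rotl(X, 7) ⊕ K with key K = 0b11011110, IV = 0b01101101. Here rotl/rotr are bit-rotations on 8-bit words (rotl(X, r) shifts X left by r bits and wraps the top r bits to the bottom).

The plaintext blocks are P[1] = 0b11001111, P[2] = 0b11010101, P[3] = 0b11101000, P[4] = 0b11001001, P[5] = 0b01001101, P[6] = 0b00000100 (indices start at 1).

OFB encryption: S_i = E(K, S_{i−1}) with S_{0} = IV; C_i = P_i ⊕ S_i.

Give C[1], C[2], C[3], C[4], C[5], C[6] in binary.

C[1] = 0b10100111, C[2] = 0b00111111, C[3] = 0b01000011, C[4] = 0b11000010, C[5] = 0b00010110, C[6] = 0b01110111

C[1]: S = E(K, 0b01101101) = 0b01101000; 0b11001111 ⊕ 0b01101000 = 0b10100111.
C[2]: S = E(K, 0b01101000) = 0b11101010; 0b11010101 ⊕ 0b11101010 = 0b00111111.
C[3]: S = E(K, 0b11101010) = 0b10101011; 0b11101000 ⊕ 0b10101011 = 0b01000011.
C[4]: S = E(K, 0b10101011) = 0b00001011; 0b11001001 ⊕ 0b00001011 = 0b11000010.
C[5]: S = E(K, 0b00001011) = 0b01011011; 0b01001101 ⊕ 0b01011011 = 0b00010110.
C[6]: S = E(K, 0b01011011) = 0b01110011; 0b00000100 ⊕ 0b01110011 = 0b01110111.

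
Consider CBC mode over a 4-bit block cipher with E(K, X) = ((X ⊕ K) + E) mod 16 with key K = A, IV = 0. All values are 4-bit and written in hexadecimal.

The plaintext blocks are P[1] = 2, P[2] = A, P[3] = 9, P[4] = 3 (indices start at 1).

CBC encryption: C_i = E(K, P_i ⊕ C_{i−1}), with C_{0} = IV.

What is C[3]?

C[1]: P[1] ⊕ 0 = 2; E(K, 2) = 6.
C[2]: P[2] ⊕ 6 = C; E(K, C) = 4.
C[3]: P[3] ⊕ 4 = D; E(K, D) = 5.

C[3] = 5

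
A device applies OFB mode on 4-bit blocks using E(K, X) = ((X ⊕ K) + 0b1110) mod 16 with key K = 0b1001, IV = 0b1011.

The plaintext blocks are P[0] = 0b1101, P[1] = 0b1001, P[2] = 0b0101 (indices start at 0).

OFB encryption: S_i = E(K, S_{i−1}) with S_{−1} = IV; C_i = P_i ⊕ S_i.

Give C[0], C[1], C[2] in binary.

C[0] = 0b1101, C[1] = 0b1110, C[2] = 0b1001

C[0]: S = E(K, 0b1011) = 0b0000; 0b1101 ⊕ 0b0000 = 0b1101.
C[1]: S = E(K, 0b0000) = 0b0111; 0b1001 ⊕ 0b0111 = 0b1110.
C[2]: S = E(K, 0b0111) = 0b1100; 0b0101 ⊕ 0b1100 = 0b1001.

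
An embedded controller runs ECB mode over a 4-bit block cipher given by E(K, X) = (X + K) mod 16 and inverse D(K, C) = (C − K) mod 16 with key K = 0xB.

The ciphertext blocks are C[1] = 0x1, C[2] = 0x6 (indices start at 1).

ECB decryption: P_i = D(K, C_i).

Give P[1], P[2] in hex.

P[1]: D(K, 0x1) = 0x6.
P[2]: D(K, 0x6) = 0xB.

P[1] = 0x6, P[2] = 0xB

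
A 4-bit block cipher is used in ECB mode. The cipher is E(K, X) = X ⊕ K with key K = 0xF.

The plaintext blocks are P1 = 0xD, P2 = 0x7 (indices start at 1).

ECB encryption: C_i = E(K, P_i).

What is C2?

C2: E(K, 0x7) = 0x8.

C2 = 0x8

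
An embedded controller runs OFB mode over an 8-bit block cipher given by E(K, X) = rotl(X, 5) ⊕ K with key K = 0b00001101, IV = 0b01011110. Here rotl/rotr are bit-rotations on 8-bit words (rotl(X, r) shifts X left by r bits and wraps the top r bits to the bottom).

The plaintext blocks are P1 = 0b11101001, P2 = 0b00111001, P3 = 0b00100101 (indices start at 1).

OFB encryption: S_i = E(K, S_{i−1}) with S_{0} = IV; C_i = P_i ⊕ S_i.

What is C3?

C3 = 0b10010010

C1: S = E(K, 0b01011110) = 0b11000110; 0b11101001 ⊕ 0b11000110 = 0b00101111.
C2: S = E(K, 0b11000110) = 0b11010101; 0b00111001 ⊕ 0b11010101 = 0b11101100.
C3: S = E(K, 0b11010101) = 0b10110111; 0b00100101 ⊕ 0b10110111 = 0b10010010.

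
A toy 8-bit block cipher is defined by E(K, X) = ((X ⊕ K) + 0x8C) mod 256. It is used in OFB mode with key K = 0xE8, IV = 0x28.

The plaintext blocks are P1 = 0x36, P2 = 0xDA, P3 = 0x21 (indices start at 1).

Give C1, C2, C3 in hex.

OFB encryption: S_i = E(K, S_{i−1}) with S_{0} = IV; C_i = P_i ⊕ S_i.
C1: S = E(K, 0x28) = 0x4C; 0x36 ⊕ 0x4C = 0x7A.
C2: S = E(K, 0x4C) = 0x30; 0xDA ⊕ 0x30 = 0xEA.
C3: S = E(K, 0x30) = 0x64; 0x21 ⊕ 0x64 = 0x45.

C1 = 0x7A, C2 = 0xEA, C3 = 0x45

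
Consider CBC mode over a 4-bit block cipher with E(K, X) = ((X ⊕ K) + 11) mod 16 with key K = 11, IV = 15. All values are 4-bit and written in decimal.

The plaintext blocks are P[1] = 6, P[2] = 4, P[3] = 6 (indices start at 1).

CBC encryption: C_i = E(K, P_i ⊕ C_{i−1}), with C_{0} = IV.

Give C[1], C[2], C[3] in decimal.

C[1]: P[1] ⊕ 15 = 9; E(K, 9) = 13.
C[2]: P[2] ⊕ 13 = 9; E(K, 9) = 13.
C[3]: P[3] ⊕ 13 = 11; E(K, 11) = 11.

C[1] = 13, C[2] = 13, C[3] = 11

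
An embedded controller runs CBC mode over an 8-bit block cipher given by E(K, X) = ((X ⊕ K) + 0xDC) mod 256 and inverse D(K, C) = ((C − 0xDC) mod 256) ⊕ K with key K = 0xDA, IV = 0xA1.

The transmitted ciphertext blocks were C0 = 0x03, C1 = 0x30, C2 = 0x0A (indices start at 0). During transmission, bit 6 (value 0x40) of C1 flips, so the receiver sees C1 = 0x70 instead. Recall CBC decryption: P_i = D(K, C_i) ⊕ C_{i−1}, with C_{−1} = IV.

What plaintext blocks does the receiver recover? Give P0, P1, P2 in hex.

P0 = 0x5C, P1 = 0x4D, P2 = 0x84

Only C1 changed, to 0x70. In CBC, a change in C_i garbles P_i and flips the same bit in P_{i+1}. Decrypting the received ciphertext:
P0: D(K, 0x03) = 0xFD; 0xFD ⊕ 0xA1 = 0x5C.
P1: D(K, 0x70) = 0x4E; 0x4E ⊕ 0x03 = 0x4D.
P2: D(K, 0x0A) = 0xF4; 0xF4 ⊕ 0x70 = 0x84.
Blocks that differ from the original plaintext: P1, P2.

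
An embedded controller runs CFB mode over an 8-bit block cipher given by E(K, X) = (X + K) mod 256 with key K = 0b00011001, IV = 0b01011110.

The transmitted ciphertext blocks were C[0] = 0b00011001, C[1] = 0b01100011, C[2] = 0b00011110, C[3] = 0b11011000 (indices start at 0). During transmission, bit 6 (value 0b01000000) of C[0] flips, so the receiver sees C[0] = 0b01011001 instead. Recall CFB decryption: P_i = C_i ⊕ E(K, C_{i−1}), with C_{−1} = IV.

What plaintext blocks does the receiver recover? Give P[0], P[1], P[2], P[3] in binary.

Only C[0] changed, to 0b01011001. In CFB, a change in C_i flips the same bit in P_i and garbles P_{i+1}. Decrypting the received ciphertext:
P[0]: E(K, 0b01011110) = 0b01110111; 0b01011001 ⊕ 0b01110111 = 0b00101110.
P[1]: E(K, 0b01011001) = 0b01110010; 0b01100011 ⊕ 0b01110010 = 0b00010001.
P[2]: E(K, 0b01100011) = 0b01111100; 0b00011110 ⊕ 0b01111100 = 0b01100010.
P[3]: E(K, 0b00011110) = 0b00110111; 0b11011000 ⊕ 0b00110111 = 0b11101111.
Blocks that differ from the original plaintext: P[0], P[1].

P[0] = 0b00101110, P[1] = 0b00010001, P[2] = 0b01100010, P[3] = 0b11101111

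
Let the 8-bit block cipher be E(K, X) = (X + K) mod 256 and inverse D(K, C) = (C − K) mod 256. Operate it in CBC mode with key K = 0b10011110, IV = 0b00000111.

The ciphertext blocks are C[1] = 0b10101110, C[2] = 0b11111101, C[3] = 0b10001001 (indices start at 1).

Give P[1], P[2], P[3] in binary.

P[1] = 0b00010111, P[2] = 0b11110001, P[3] = 0b00010110

CBC decryption: P_i = D(K, C_i) ⊕ C_{i−1}, with C_{0} = IV.
P[1]: D(K, 0b10101110) = 0b00010000; 0b00010000 ⊕ 0b00000111 = 0b00010111.
P[2]: D(K, 0b11111101) = 0b01011111; 0b01011111 ⊕ 0b10101110 = 0b11110001.
P[3]: D(K, 0b10001001) = 0b11101011; 0b11101011 ⊕ 0b11111101 = 0b00010110.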